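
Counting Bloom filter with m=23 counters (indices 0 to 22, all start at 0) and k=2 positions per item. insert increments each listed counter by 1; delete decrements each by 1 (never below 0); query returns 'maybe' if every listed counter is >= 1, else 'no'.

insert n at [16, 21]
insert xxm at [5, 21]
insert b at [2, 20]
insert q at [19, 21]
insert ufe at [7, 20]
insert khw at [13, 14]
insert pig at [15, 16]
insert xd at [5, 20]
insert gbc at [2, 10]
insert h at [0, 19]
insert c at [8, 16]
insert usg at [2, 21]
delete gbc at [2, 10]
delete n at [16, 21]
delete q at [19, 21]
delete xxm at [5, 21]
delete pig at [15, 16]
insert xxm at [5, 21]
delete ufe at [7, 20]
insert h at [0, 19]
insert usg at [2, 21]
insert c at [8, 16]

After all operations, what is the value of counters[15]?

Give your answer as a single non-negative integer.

Step 1: insert n at [16, 21] -> counters=[0,0,0,0,0,0,0,0,0,0,0,0,0,0,0,0,1,0,0,0,0,1,0]
Step 2: insert xxm at [5, 21] -> counters=[0,0,0,0,0,1,0,0,0,0,0,0,0,0,0,0,1,0,0,0,0,2,0]
Step 3: insert b at [2, 20] -> counters=[0,0,1,0,0,1,0,0,0,0,0,0,0,0,0,0,1,0,0,0,1,2,0]
Step 4: insert q at [19, 21] -> counters=[0,0,1,0,0,1,0,0,0,0,0,0,0,0,0,0,1,0,0,1,1,3,0]
Step 5: insert ufe at [7, 20] -> counters=[0,0,1,0,0,1,0,1,0,0,0,0,0,0,0,0,1,0,0,1,2,3,0]
Step 6: insert khw at [13, 14] -> counters=[0,0,1,0,0,1,0,1,0,0,0,0,0,1,1,0,1,0,0,1,2,3,0]
Step 7: insert pig at [15, 16] -> counters=[0,0,1,0,0,1,0,1,0,0,0,0,0,1,1,1,2,0,0,1,2,3,0]
Step 8: insert xd at [5, 20] -> counters=[0,0,1,0,0,2,0,1,0,0,0,0,0,1,1,1,2,0,0,1,3,3,0]
Step 9: insert gbc at [2, 10] -> counters=[0,0,2,0,0,2,0,1,0,0,1,0,0,1,1,1,2,0,0,1,3,3,0]
Step 10: insert h at [0, 19] -> counters=[1,0,2,0,0,2,0,1,0,0,1,0,0,1,1,1,2,0,0,2,3,3,0]
Step 11: insert c at [8, 16] -> counters=[1,0,2,0,0,2,0,1,1,0,1,0,0,1,1,1,3,0,0,2,3,3,0]
Step 12: insert usg at [2, 21] -> counters=[1,0,3,0,0,2,0,1,1,0,1,0,0,1,1,1,3,0,0,2,3,4,0]
Step 13: delete gbc at [2, 10] -> counters=[1,0,2,0,0,2,0,1,1,0,0,0,0,1,1,1,3,0,0,2,3,4,0]
Step 14: delete n at [16, 21] -> counters=[1,0,2,0,0,2,0,1,1,0,0,0,0,1,1,1,2,0,0,2,3,3,0]
Step 15: delete q at [19, 21] -> counters=[1,0,2,0,0,2,0,1,1,0,0,0,0,1,1,1,2,0,0,1,3,2,0]
Step 16: delete xxm at [5, 21] -> counters=[1,0,2,0,0,1,0,1,1,0,0,0,0,1,1,1,2,0,0,1,3,1,0]
Step 17: delete pig at [15, 16] -> counters=[1,0,2,0,0,1,0,1,1,0,0,0,0,1,1,0,1,0,0,1,3,1,0]
Step 18: insert xxm at [5, 21] -> counters=[1,0,2,0,0,2,0,1,1,0,0,0,0,1,1,0,1,0,0,1,3,2,0]
Step 19: delete ufe at [7, 20] -> counters=[1,0,2,0,0,2,0,0,1,0,0,0,0,1,1,0,1,0,0,1,2,2,0]
Step 20: insert h at [0, 19] -> counters=[2,0,2,0,0,2,0,0,1,0,0,0,0,1,1,0,1,0,0,2,2,2,0]
Step 21: insert usg at [2, 21] -> counters=[2,0,3,0,0,2,0,0,1,0,0,0,0,1,1,0,1,0,0,2,2,3,0]
Step 22: insert c at [8, 16] -> counters=[2,0,3,0,0,2,0,0,2,0,0,0,0,1,1,0,2,0,0,2,2,3,0]
Final counters=[2,0,3,0,0,2,0,0,2,0,0,0,0,1,1,0,2,0,0,2,2,3,0] -> counters[15]=0

Answer: 0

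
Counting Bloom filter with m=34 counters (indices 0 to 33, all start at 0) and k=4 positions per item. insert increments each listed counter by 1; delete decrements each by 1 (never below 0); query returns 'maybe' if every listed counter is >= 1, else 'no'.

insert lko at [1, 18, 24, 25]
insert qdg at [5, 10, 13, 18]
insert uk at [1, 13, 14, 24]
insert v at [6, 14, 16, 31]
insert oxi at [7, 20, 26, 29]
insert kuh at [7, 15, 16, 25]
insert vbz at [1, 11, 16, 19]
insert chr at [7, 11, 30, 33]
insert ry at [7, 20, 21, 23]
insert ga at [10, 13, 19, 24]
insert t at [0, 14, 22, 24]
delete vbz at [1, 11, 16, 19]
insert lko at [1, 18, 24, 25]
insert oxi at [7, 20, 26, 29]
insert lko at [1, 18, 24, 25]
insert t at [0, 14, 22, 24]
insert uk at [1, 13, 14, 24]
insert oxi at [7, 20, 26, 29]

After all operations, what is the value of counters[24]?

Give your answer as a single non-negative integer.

Step 1: insert lko at [1, 18, 24, 25] -> counters=[0,1,0,0,0,0,0,0,0,0,0,0,0,0,0,0,0,0,1,0,0,0,0,0,1,1,0,0,0,0,0,0,0,0]
Step 2: insert qdg at [5, 10, 13, 18] -> counters=[0,1,0,0,0,1,0,0,0,0,1,0,0,1,0,0,0,0,2,0,0,0,0,0,1,1,0,0,0,0,0,0,0,0]
Step 3: insert uk at [1, 13, 14, 24] -> counters=[0,2,0,0,0,1,0,0,0,0,1,0,0,2,1,0,0,0,2,0,0,0,0,0,2,1,0,0,0,0,0,0,0,0]
Step 4: insert v at [6, 14, 16, 31] -> counters=[0,2,0,0,0,1,1,0,0,0,1,0,0,2,2,0,1,0,2,0,0,0,0,0,2,1,0,0,0,0,0,1,0,0]
Step 5: insert oxi at [7, 20, 26, 29] -> counters=[0,2,0,0,0,1,1,1,0,0,1,0,0,2,2,0,1,0,2,0,1,0,0,0,2,1,1,0,0,1,0,1,0,0]
Step 6: insert kuh at [7, 15, 16, 25] -> counters=[0,2,0,0,0,1,1,2,0,0,1,0,0,2,2,1,2,0,2,0,1,0,0,0,2,2,1,0,0,1,0,1,0,0]
Step 7: insert vbz at [1, 11, 16, 19] -> counters=[0,3,0,0,0,1,1,2,0,0,1,1,0,2,2,1,3,0,2,1,1,0,0,0,2,2,1,0,0,1,0,1,0,0]
Step 8: insert chr at [7, 11, 30, 33] -> counters=[0,3,0,0,0,1,1,3,0,0,1,2,0,2,2,1,3,0,2,1,1,0,0,0,2,2,1,0,0,1,1,1,0,1]
Step 9: insert ry at [7, 20, 21, 23] -> counters=[0,3,0,0,0,1,1,4,0,0,1,2,0,2,2,1,3,0,2,1,2,1,0,1,2,2,1,0,0,1,1,1,0,1]
Step 10: insert ga at [10, 13, 19, 24] -> counters=[0,3,0,0,0,1,1,4,0,0,2,2,0,3,2,1,3,0,2,2,2,1,0,1,3,2,1,0,0,1,1,1,0,1]
Step 11: insert t at [0, 14, 22, 24] -> counters=[1,3,0,0,0,1,1,4,0,0,2,2,0,3,3,1,3,0,2,2,2,1,1,1,4,2,1,0,0,1,1,1,0,1]
Step 12: delete vbz at [1, 11, 16, 19] -> counters=[1,2,0,0,0,1,1,4,0,0,2,1,0,3,3,1,2,0,2,1,2,1,1,1,4,2,1,0,0,1,1,1,0,1]
Step 13: insert lko at [1, 18, 24, 25] -> counters=[1,3,0,0,0,1,1,4,0,0,2,1,0,3,3,1,2,0,3,1,2,1,1,1,5,3,1,0,0,1,1,1,0,1]
Step 14: insert oxi at [7, 20, 26, 29] -> counters=[1,3,0,0,0,1,1,5,0,0,2,1,0,3,3,1,2,0,3,1,3,1,1,1,5,3,2,0,0,2,1,1,0,1]
Step 15: insert lko at [1, 18, 24, 25] -> counters=[1,4,0,0,0,1,1,5,0,0,2,1,0,3,3,1,2,0,4,1,3,1,1,1,6,4,2,0,0,2,1,1,0,1]
Step 16: insert t at [0, 14, 22, 24] -> counters=[2,4,0,0,0,1,1,5,0,0,2,1,0,3,4,1,2,0,4,1,3,1,2,1,7,4,2,0,0,2,1,1,0,1]
Step 17: insert uk at [1, 13, 14, 24] -> counters=[2,5,0,0,0,1,1,5,0,0,2,1,0,4,5,1,2,0,4,1,3,1,2,1,8,4,2,0,0,2,1,1,0,1]
Step 18: insert oxi at [7, 20, 26, 29] -> counters=[2,5,0,0,0,1,1,6,0,0,2,1,0,4,5,1,2,0,4,1,4,1,2,1,8,4,3,0,0,3,1,1,0,1]
Final counters=[2,5,0,0,0,1,1,6,0,0,2,1,0,4,5,1,2,0,4,1,4,1,2,1,8,4,3,0,0,3,1,1,0,1] -> counters[24]=8

Answer: 8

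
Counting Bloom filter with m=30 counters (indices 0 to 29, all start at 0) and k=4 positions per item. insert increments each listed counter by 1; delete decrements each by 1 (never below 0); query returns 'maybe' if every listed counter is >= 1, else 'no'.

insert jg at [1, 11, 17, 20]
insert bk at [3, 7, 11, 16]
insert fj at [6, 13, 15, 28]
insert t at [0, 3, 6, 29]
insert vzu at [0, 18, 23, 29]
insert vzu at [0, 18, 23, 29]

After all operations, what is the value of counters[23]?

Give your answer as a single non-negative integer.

Answer: 2

Derivation:
Step 1: insert jg at [1, 11, 17, 20] -> counters=[0,1,0,0,0,0,0,0,0,0,0,1,0,0,0,0,0,1,0,0,1,0,0,0,0,0,0,0,0,0]
Step 2: insert bk at [3, 7, 11, 16] -> counters=[0,1,0,1,0,0,0,1,0,0,0,2,0,0,0,0,1,1,0,0,1,0,0,0,0,0,0,0,0,0]
Step 3: insert fj at [6, 13, 15, 28] -> counters=[0,1,0,1,0,0,1,1,0,0,0,2,0,1,0,1,1,1,0,0,1,0,0,0,0,0,0,0,1,0]
Step 4: insert t at [0, 3, 6, 29] -> counters=[1,1,0,2,0,0,2,1,0,0,0,2,0,1,0,1,1,1,0,0,1,0,0,0,0,0,0,0,1,1]
Step 5: insert vzu at [0, 18, 23, 29] -> counters=[2,1,0,2,0,0,2,1,0,0,0,2,0,1,0,1,1,1,1,0,1,0,0,1,0,0,0,0,1,2]
Step 6: insert vzu at [0, 18, 23, 29] -> counters=[3,1,0,2,0,0,2,1,0,0,0,2,0,1,0,1,1,1,2,0,1,0,0,2,0,0,0,0,1,3]
Final counters=[3,1,0,2,0,0,2,1,0,0,0,2,0,1,0,1,1,1,2,0,1,0,0,2,0,0,0,0,1,3] -> counters[23]=2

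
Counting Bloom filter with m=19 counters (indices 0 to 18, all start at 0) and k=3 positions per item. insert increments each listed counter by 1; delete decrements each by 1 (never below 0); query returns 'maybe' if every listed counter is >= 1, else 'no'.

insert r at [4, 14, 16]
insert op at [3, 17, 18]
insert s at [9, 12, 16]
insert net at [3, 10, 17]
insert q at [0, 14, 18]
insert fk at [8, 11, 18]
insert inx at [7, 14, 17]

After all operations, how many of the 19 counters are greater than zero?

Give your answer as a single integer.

Answer: 13

Derivation:
Step 1: insert r at [4, 14, 16] -> counters=[0,0,0,0,1,0,0,0,0,0,0,0,0,0,1,0,1,0,0]
Step 2: insert op at [3, 17, 18] -> counters=[0,0,0,1,1,0,0,0,0,0,0,0,0,0,1,0,1,1,1]
Step 3: insert s at [9, 12, 16] -> counters=[0,0,0,1,1,0,0,0,0,1,0,0,1,0,1,0,2,1,1]
Step 4: insert net at [3, 10, 17] -> counters=[0,0,0,2,1,0,0,0,0,1,1,0,1,0,1,0,2,2,1]
Step 5: insert q at [0, 14, 18] -> counters=[1,0,0,2,1,0,0,0,0,1,1,0,1,0,2,0,2,2,2]
Step 6: insert fk at [8, 11, 18] -> counters=[1,0,0,2,1,0,0,0,1,1,1,1,1,0,2,0,2,2,3]
Step 7: insert inx at [7, 14, 17] -> counters=[1,0,0,2,1,0,0,1,1,1,1,1,1,0,3,0,2,3,3]
Final counters=[1,0,0,2,1,0,0,1,1,1,1,1,1,0,3,0,2,3,3] -> 13 nonzero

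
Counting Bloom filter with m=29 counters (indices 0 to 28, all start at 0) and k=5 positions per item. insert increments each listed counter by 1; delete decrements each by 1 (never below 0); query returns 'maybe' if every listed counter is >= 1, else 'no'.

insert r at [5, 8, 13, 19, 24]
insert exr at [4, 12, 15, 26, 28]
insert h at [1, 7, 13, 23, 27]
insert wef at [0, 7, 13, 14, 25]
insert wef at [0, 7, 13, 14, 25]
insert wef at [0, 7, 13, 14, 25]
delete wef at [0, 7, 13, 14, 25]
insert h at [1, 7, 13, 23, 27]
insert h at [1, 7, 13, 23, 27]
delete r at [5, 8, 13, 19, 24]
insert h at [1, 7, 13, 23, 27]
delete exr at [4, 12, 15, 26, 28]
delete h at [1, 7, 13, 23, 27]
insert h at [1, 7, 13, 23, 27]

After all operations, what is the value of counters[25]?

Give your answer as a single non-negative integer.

Answer: 2

Derivation:
Step 1: insert r at [5, 8, 13, 19, 24] -> counters=[0,0,0,0,0,1,0,0,1,0,0,0,0,1,0,0,0,0,0,1,0,0,0,0,1,0,0,0,0]
Step 2: insert exr at [4, 12, 15, 26, 28] -> counters=[0,0,0,0,1,1,0,0,1,0,0,0,1,1,0,1,0,0,0,1,0,0,0,0,1,0,1,0,1]
Step 3: insert h at [1, 7, 13, 23, 27] -> counters=[0,1,0,0,1,1,0,1,1,0,0,0,1,2,0,1,0,0,0,1,0,0,0,1,1,0,1,1,1]
Step 4: insert wef at [0, 7, 13, 14, 25] -> counters=[1,1,0,0,1,1,0,2,1,0,0,0,1,3,1,1,0,0,0,1,0,0,0,1,1,1,1,1,1]
Step 5: insert wef at [0, 7, 13, 14, 25] -> counters=[2,1,0,0,1,1,0,3,1,0,0,0,1,4,2,1,0,0,0,1,0,0,0,1,1,2,1,1,1]
Step 6: insert wef at [0, 7, 13, 14, 25] -> counters=[3,1,0,0,1,1,0,4,1,0,0,0,1,5,3,1,0,0,0,1,0,0,0,1,1,3,1,1,1]
Step 7: delete wef at [0, 7, 13, 14, 25] -> counters=[2,1,0,0,1,1,0,3,1,0,0,0,1,4,2,1,0,0,0,1,0,0,0,1,1,2,1,1,1]
Step 8: insert h at [1, 7, 13, 23, 27] -> counters=[2,2,0,0,1,1,0,4,1,0,0,0,1,5,2,1,0,0,0,1,0,0,0,2,1,2,1,2,1]
Step 9: insert h at [1, 7, 13, 23, 27] -> counters=[2,3,0,0,1,1,0,5,1,0,0,0,1,6,2,1,0,0,0,1,0,0,0,3,1,2,1,3,1]
Step 10: delete r at [5, 8, 13, 19, 24] -> counters=[2,3,0,0,1,0,0,5,0,0,0,0,1,5,2,1,0,0,0,0,0,0,0,3,0,2,1,3,1]
Step 11: insert h at [1, 7, 13, 23, 27] -> counters=[2,4,0,0,1,0,0,6,0,0,0,0,1,6,2,1,0,0,0,0,0,0,0,4,0,2,1,4,1]
Step 12: delete exr at [4, 12, 15, 26, 28] -> counters=[2,4,0,0,0,0,0,6,0,0,0,0,0,6,2,0,0,0,0,0,0,0,0,4,0,2,0,4,0]
Step 13: delete h at [1, 7, 13, 23, 27] -> counters=[2,3,0,0,0,0,0,5,0,0,0,0,0,5,2,0,0,0,0,0,0,0,0,3,0,2,0,3,0]
Step 14: insert h at [1, 7, 13, 23, 27] -> counters=[2,4,0,0,0,0,0,6,0,0,0,0,0,6,2,0,0,0,0,0,0,0,0,4,0,2,0,4,0]
Final counters=[2,4,0,0,0,0,0,6,0,0,0,0,0,6,2,0,0,0,0,0,0,0,0,4,0,2,0,4,0] -> counters[25]=2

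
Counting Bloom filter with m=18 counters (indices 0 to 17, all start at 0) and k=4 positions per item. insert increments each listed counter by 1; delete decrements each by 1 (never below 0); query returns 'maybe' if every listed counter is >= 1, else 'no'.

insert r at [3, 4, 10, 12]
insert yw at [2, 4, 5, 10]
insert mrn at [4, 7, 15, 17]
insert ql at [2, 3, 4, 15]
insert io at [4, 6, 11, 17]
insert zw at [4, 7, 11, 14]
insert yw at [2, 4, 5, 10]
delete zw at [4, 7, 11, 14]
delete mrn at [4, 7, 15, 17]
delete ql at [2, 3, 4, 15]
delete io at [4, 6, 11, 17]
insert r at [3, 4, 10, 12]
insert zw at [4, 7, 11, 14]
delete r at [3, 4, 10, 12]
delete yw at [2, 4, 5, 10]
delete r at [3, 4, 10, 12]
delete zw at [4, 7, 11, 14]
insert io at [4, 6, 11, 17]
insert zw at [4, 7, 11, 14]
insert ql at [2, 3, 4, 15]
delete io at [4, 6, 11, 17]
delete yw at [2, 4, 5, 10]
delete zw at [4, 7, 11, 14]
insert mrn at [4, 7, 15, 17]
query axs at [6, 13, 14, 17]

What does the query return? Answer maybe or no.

Answer: no

Derivation:
Step 1: insert r at [3, 4, 10, 12] -> counters=[0,0,0,1,1,0,0,0,0,0,1,0,1,0,0,0,0,0]
Step 2: insert yw at [2, 4, 5, 10] -> counters=[0,0,1,1,2,1,0,0,0,0,2,0,1,0,0,0,0,0]
Step 3: insert mrn at [4, 7, 15, 17] -> counters=[0,0,1,1,3,1,0,1,0,0,2,0,1,0,0,1,0,1]
Step 4: insert ql at [2, 3, 4, 15] -> counters=[0,0,2,2,4,1,0,1,0,0,2,0,1,0,0,2,0,1]
Step 5: insert io at [4, 6, 11, 17] -> counters=[0,0,2,2,5,1,1,1,0,0,2,1,1,0,0,2,0,2]
Step 6: insert zw at [4, 7, 11, 14] -> counters=[0,0,2,2,6,1,1,2,0,0,2,2,1,0,1,2,0,2]
Step 7: insert yw at [2, 4, 5, 10] -> counters=[0,0,3,2,7,2,1,2,0,0,3,2,1,0,1,2,0,2]
Step 8: delete zw at [4, 7, 11, 14] -> counters=[0,0,3,2,6,2,1,1,0,0,3,1,1,0,0,2,0,2]
Step 9: delete mrn at [4, 7, 15, 17] -> counters=[0,0,3,2,5,2,1,0,0,0,3,1,1,0,0,1,0,1]
Step 10: delete ql at [2, 3, 4, 15] -> counters=[0,0,2,1,4,2,1,0,0,0,3,1,1,0,0,0,0,1]
Step 11: delete io at [4, 6, 11, 17] -> counters=[0,0,2,1,3,2,0,0,0,0,3,0,1,0,0,0,0,0]
Step 12: insert r at [3, 4, 10, 12] -> counters=[0,0,2,2,4,2,0,0,0,0,4,0,2,0,0,0,0,0]
Step 13: insert zw at [4, 7, 11, 14] -> counters=[0,0,2,2,5,2,0,1,0,0,4,1,2,0,1,0,0,0]
Step 14: delete r at [3, 4, 10, 12] -> counters=[0,0,2,1,4,2,0,1,0,0,3,1,1,0,1,0,0,0]
Step 15: delete yw at [2, 4, 5, 10] -> counters=[0,0,1,1,3,1,0,1,0,0,2,1,1,0,1,0,0,0]
Step 16: delete r at [3, 4, 10, 12] -> counters=[0,0,1,0,2,1,0,1,0,0,1,1,0,0,1,0,0,0]
Step 17: delete zw at [4, 7, 11, 14] -> counters=[0,0,1,0,1,1,0,0,0,0,1,0,0,0,0,0,0,0]
Step 18: insert io at [4, 6, 11, 17] -> counters=[0,0,1,0,2,1,1,0,0,0,1,1,0,0,0,0,0,1]
Step 19: insert zw at [4, 7, 11, 14] -> counters=[0,0,1,0,3,1,1,1,0,0,1,2,0,0,1,0,0,1]
Step 20: insert ql at [2, 3, 4, 15] -> counters=[0,0,2,1,4,1,1,1,0,0,1,2,0,0,1,1,0,1]
Step 21: delete io at [4, 6, 11, 17] -> counters=[0,0,2,1,3,1,0,1,0,0,1,1,0,0,1,1,0,0]
Step 22: delete yw at [2, 4, 5, 10] -> counters=[0,0,1,1,2,0,0,1,0,0,0,1,0,0,1,1,0,0]
Step 23: delete zw at [4, 7, 11, 14] -> counters=[0,0,1,1,1,0,0,0,0,0,0,0,0,0,0,1,0,0]
Step 24: insert mrn at [4, 7, 15, 17] -> counters=[0,0,1,1,2,0,0,1,0,0,0,0,0,0,0,2,0,1]
Query axs: check counters[6]=0 counters[13]=0 counters[14]=0 counters[17]=1 -> no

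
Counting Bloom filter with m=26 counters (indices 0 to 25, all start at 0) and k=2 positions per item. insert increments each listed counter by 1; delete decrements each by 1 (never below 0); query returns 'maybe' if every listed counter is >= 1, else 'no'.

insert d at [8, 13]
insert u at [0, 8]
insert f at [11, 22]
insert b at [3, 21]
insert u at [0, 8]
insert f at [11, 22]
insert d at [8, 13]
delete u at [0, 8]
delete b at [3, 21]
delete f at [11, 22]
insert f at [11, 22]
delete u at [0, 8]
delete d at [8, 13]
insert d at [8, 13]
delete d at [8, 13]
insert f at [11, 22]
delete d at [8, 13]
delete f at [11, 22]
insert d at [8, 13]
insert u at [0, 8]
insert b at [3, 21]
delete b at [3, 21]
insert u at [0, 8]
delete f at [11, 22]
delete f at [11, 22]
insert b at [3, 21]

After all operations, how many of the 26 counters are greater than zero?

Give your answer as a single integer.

Answer: 5

Derivation:
Step 1: insert d at [8, 13] -> counters=[0,0,0,0,0,0,0,0,1,0,0,0,0,1,0,0,0,0,0,0,0,0,0,0,0,0]
Step 2: insert u at [0, 8] -> counters=[1,0,0,0,0,0,0,0,2,0,0,0,0,1,0,0,0,0,0,0,0,0,0,0,0,0]
Step 3: insert f at [11, 22] -> counters=[1,0,0,0,0,0,0,0,2,0,0,1,0,1,0,0,0,0,0,0,0,0,1,0,0,0]
Step 4: insert b at [3, 21] -> counters=[1,0,0,1,0,0,0,0,2,0,0,1,0,1,0,0,0,0,0,0,0,1,1,0,0,0]
Step 5: insert u at [0, 8] -> counters=[2,0,0,1,0,0,0,0,3,0,0,1,0,1,0,0,0,0,0,0,0,1,1,0,0,0]
Step 6: insert f at [11, 22] -> counters=[2,0,0,1,0,0,0,0,3,0,0,2,0,1,0,0,0,0,0,0,0,1,2,0,0,0]
Step 7: insert d at [8, 13] -> counters=[2,0,0,1,0,0,0,0,4,0,0,2,0,2,0,0,0,0,0,0,0,1,2,0,0,0]
Step 8: delete u at [0, 8] -> counters=[1,0,0,1,0,0,0,0,3,0,0,2,0,2,0,0,0,0,0,0,0,1,2,0,0,0]
Step 9: delete b at [3, 21] -> counters=[1,0,0,0,0,0,0,0,3,0,0,2,0,2,0,0,0,0,0,0,0,0,2,0,0,0]
Step 10: delete f at [11, 22] -> counters=[1,0,0,0,0,0,0,0,3,0,0,1,0,2,0,0,0,0,0,0,0,0,1,0,0,0]
Step 11: insert f at [11, 22] -> counters=[1,0,0,0,0,0,0,0,3,0,0,2,0,2,0,0,0,0,0,0,0,0,2,0,0,0]
Step 12: delete u at [0, 8] -> counters=[0,0,0,0,0,0,0,0,2,0,0,2,0,2,0,0,0,0,0,0,0,0,2,0,0,0]
Step 13: delete d at [8, 13] -> counters=[0,0,0,0,0,0,0,0,1,0,0,2,0,1,0,0,0,0,0,0,0,0,2,0,0,0]
Step 14: insert d at [8, 13] -> counters=[0,0,0,0,0,0,0,0,2,0,0,2,0,2,0,0,0,0,0,0,0,0,2,0,0,0]
Step 15: delete d at [8, 13] -> counters=[0,0,0,0,0,0,0,0,1,0,0,2,0,1,0,0,0,0,0,0,0,0,2,0,0,0]
Step 16: insert f at [11, 22] -> counters=[0,0,0,0,0,0,0,0,1,0,0,3,0,1,0,0,0,0,0,0,0,0,3,0,0,0]
Step 17: delete d at [8, 13] -> counters=[0,0,0,0,0,0,0,0,0,0,0,3,0,0,0,0,0,0,0,0,0,0,3,0,0,0]
Step 18: delete f at [11, 22] -> counters=[0,0,0,0,0,0,0,0,0,0,0,2,0,0,0,0,0,0,0,0,0,0,2,0,0,0]
Step 19: insert d at [8, 13] -> counters=[0,0,0,0,0,0,0,0,1,0,0,2,0,1,0,0,0,0,0,0,0,0,2,0,0,0]
Step 20: insert u at [0, 8] -> counters=[1,0,0,0,0,0,0,0,2,0,0,2,0,1,0,0,0,0,0,0,0,0,2,0,0,0]
Step 21: insert b at [3, 21] -> counters=[1,0,0,1,0,0,0,0,2,0,0,2,0,1,0,0,0,0,0,0,0,1,2,0,0,0]
Step 22: delete b at [3, 21] -> counters=[1,0,0,0,0,0,0,0,2,0,0,2,0,1,0,0,0,0,0,0,0,0,2,0,0,0]
Step 23: insert u at [0, 8] -> counters=[2,0,0,0,0,0,0,0,3,0,0,2,0,1,0,0,0,0,0,0,0,0,2,0,0,0]
Step 24: delete f at [11, 22] -> counters=[2,0,0,0,0,0,0,0,3,0,0,1,0,1,0,0,0,0,0,0,0,0,1,0,0,0]
Step 25: delete f at [11, 22] -> counters=[2,0,0,0,0,0,0,0,3,0,0,0,0,1,0,0,0,0,0,0,0,0,0,0,0,0]
Step 26: insert b at [3, 21] -> counters=[2,0,0,1,0,0,0,0,3,0,0,0,0,1,0,0,0,0,0,0,0,1,0,0,0,0]
Final counters=[2,0,0,1,0,0,0,0,3,0,0,0,0,1,0,0,0,0,0,0,0,1,0,0,0,0] -> 5 nonzero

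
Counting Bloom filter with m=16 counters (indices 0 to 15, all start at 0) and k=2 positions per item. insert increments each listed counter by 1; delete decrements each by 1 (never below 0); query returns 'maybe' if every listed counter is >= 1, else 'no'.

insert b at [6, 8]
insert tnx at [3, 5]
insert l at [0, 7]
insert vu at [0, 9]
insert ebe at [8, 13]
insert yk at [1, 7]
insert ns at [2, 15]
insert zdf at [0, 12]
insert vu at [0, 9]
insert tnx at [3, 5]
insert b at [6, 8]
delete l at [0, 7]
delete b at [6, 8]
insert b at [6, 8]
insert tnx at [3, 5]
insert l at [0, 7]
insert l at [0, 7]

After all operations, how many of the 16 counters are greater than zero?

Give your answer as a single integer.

Step 1: insert b at [6, 8] -> counters=[0,0,0,0,0,0,1,0,1,0,0,0,0,0,0,0]
Step 2: insert tnx at [3, 5] -> counters=[0,0,0,1,0,1,1,0,1,0,0,0,0,0,0,0]
Step 3: insert l at [0, 7] -> counters=[1,0,0,1,0,1,1,1,1,0,0,0,0,0,0,0]
Step 4: insert vu at [0, 9] -> counters=[2,0,0,1,0,1,1,1,1,1,0,0,0,0,0,0]
Step 5: insert ebe at [8, 13] -> counters=[2,0,0,1,0,1,1,1,2,1,0,0,0,1,0,0]
Step 6: insert yk at [1, 7] -> counters=[2,1,0,1,0,1,1,2,2,1,0,0,0,1,0,0]
Step 7: insert ns at [2, 15] -> counters=[2,1,1,1,0,1,1,2,2,1,0,0,0,1,0,1]
Step 8: insert zdf at [0, 12] -> counters=[3,1,1,1,0,1,1,2,2,1,0,0,1,1,0,1]
Step 9: insert vu at [0, 9] -> counters=[4,1,1,1,0,1,1,2,2,2,0,0,1,1,0,1]
Step 10: insert tnx at [3, 5] -> counters=[4,1,1,2,0,2,1,2,2,2,0,0,1,1,0,1]
Step 11: insert b at [6, 8] -> counters=[4,1,1,2,0,2,2,2,3,2,0,0,1,1,0,1]
Step 12: delete l at [0, 7] -> counters=[3,1,1,2,0,2,2,1,3,2,0,0,1,1,0,1]
Step 13: delete b at [6, 8] -> counters=[3,1,1,2,0,2,1,1,2,2,0,0,1,1,0,1]
Step 14: insert b at [6, 8] -> counters=[3,1,1,2,0,2,2,1,3,2,0,0,1,1,0,1]
Step 15: insert tnx at [3, 5] -> counters=[3,1,1,3,0,3,2,1,3,2,0,0,1,1,0,1]
Step 16: insert l at [0, 7] -> counters=[4,1,1,3,0,3,2,2,3,2,0,0,1,1,0,1]
Step 17: insert l at [0, 7] -> counters=[5,1,1,3,0,3,2,3,3,2,0,0,1,1,0,1]
Final counters=[5,1,1,3,0,3,2,3,3,2,0,0,1,1,0,1] -> 12 nonzero

Answer: 12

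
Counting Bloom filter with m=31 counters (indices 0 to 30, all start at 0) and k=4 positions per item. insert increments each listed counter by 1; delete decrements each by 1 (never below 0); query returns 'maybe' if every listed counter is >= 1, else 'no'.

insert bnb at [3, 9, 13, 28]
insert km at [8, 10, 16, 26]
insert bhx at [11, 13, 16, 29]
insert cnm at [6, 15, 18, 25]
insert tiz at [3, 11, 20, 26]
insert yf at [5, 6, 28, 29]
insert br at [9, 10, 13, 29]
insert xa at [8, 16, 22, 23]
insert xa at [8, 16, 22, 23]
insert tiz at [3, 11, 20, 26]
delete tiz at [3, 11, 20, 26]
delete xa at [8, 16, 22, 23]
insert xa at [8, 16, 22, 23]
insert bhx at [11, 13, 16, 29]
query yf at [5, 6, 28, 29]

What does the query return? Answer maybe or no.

Step 1: insert bnb at [3, 9, 13, 28] -> counters=[0,0,0,1,0,0,0,0,0,1,0,0,0,1,0,0,0,0,0,0,0,0,0,0,0,0,0,0,1,0,0]
Step 2: insert km at [8, 10, 16, 26] -> counters=[0,0,0,1,0,0,0,0,1,1,1,0,0,1,0,0,1,0,0,0,0,0,0,0,0,0,1,0,1,0,0]
Step 3: insert bhx at [11, 13, 16, 29] -> counters=[0,0,0,1,0,0,0,0,1,1,1,1,0,2,0,0,2,0,0,0,0,0,0,0,0,0,1,0,1,1,0]
Step 4: insert cnm at [6, 15, 18, 25] -> counters=[0,0,0,1,0,0,1,0,1,1,1,1,0,2,0,1,2,0,1,0,0,0,0,0,0,1,1,0,1,1,0]
Step 5: insert tiz at [3, 11, 20, 26] -> counters=[0,0,0,2,0,0,1,0,1,1,1,2,0,2,0,1,2,0,1,0,1,0,0,0,0,1,2,0,1,1,0]
Step 6: insert yf at [5, 6, 28, 29] -> counters=[0,0,0,2,0,1,2,0,1,1,1,2,0,2,0,1,2,0,1,0,1,0,0,0,0,1,2,0,2,2,0]
Step 7: insert br at [9, 10, 13, 29] -> counters=[0,0,0,2,0,1,2,0,1,2,2,2,0,3,0,1,2,0,1,0,1,0,0,0,0,1,2,0,2,3,0]
Step 8: insert xa at [8, 16, 22, 23] -> counters=[0,0,0,2,0,1,2,0,2,2,2,2,0,3,0,1,3,0,1,0,1,0,1,1,0,1,2,0,2,3,0]
Step 9: insert xa at [8, 16, 22, 23] -> counters=[0,0,0,2,0,1,2,0,3,2,2,2,0,3,0,1,4,0,1,0,1,0,2,2,0,1,2,0,2,3,0]
Step 10: insert tiz at [3, 11, 20, 26] -> counters=[0,0,0,3,0,1,2,0,3,2,2,3,0,3,0,1,4,0,1,0,2,0,2,2,0,1,3,0,2,3,0]
Step 11: delete tiz at [3, 11, 20, 26] -> counters=[0,0,0,2,0,1,2,0,3,2,2,2,0,3,0,1,4,0,1,0,1,0,2,2,0,1,2,0,2,3,0]
Step 12: delete xa at [8, 16, 22, 23] -> counters=[0,0,0,2,0,1,2,0,2,2,2,2,0,3,0,1,3,0,1,0,1,0,1,1,0,1,2,0,2,3,0]
Step 13: insert xa at [8, 16, 22, 23] -> counters=[0,0,0,2,0,1,2,0,3,2,2,2,0,3,0,1,4,0,1,0,1,0,2,2,0,1,2,0,2,3,0]
Step 14: insert bhx at [11, 13, 16, 29] -> counters=[0,0,0,2,0,1,2,0,3,2,2,3,0,4,0,1,5,0,1,0,1,0,2,2,0,1,2,0,2,4,0]
Query yf: check counters[5]=1 counters[6]=2 counters[28]=2 counters[29]=4 -> maybe

Answer: maybe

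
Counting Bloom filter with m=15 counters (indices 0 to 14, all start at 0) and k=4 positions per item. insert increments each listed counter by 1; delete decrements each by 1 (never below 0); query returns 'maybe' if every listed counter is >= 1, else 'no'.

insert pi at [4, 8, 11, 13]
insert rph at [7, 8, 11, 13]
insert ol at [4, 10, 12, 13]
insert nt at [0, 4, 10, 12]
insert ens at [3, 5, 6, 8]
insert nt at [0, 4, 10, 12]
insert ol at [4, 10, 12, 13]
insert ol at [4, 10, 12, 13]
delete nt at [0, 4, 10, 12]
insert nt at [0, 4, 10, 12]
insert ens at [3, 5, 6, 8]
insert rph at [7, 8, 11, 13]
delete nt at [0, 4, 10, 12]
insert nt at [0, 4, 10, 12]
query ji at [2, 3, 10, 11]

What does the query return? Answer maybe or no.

Step 1: insert pi at [4, 8, 11, 13] -> counters=[0,0,0,0,1,0,0,0,1,0,0,1,0,1,0]
Step 2: insert rph at [7, 8, 11, 13] -> counters=[0,0,0,0,1,0,0,1,2,0,0,2,0,2,0]
Step 3: insert ol at [4, 10, 12, 13] -> counters=[0,0,0,0,2,0,0,1,2,0,1,2,1,3,0]
Step 4: insert nt at [0, 4, 10, 12] -> counters=[1,0,0,0,3,0,0,1,2,0,2,2,2,3,0]
Step 5: insert ens at [3, 5, 6, 8] -> counters=[1,0,0,1,3,1,1,1,3,0,2,2,2,3,0]
Step 6: insert nt at [0, 4, 10, 12] -> counters=[2,0,0,1,4,1,1,1,3,0,3,2,3,3,0]
Step 7: insert ol at [4, 10, 12, 13] -> counters=[2,0,0,1,5,1,1,1,3,0,4,2,4,4,0]
Step 8: insert ol at [4, 10, 12, 13] -> counters=[2,0,0,1,6,1,1,1,3,0,5,2,5,5,0]
Step 9: delete nt at [0, 4, 10, 12] -> counters=[1,0,0,1,5,1,1,1,3,0,4,2,4,5,0]
Step 10: insert nt at [0, 4, 10, 12] -> counters=[2,0,0,1,6,1,1,1,3,0,5,2,5,5,0]
Step 11: insert ens at [3, 5, 6, 8] -> counters=[2,0,0,2,6,2,2,1,4,0,5,2,5,5,0]
Step 12: insert rph at [7, 8, 11, 13] -> counters=[2,0,0,2,6,2,2,2,5,0,5,3,5,6,0]
Step 13: delete nt at [0, 4, 10, 12] -> counters=[1,0,0,2,5,2,2,2,5,0,4,3,4,6,0]
Step 14: insert nt at [0, 4, 10, 12] -> counters=[2,0,0,2,6,2,2,2,5,0,5,3,5,6,0]
Query ji: check counters[2]=0 counters[3]=2 counters[10]=5 counters[11]=3 -> no

Answer: no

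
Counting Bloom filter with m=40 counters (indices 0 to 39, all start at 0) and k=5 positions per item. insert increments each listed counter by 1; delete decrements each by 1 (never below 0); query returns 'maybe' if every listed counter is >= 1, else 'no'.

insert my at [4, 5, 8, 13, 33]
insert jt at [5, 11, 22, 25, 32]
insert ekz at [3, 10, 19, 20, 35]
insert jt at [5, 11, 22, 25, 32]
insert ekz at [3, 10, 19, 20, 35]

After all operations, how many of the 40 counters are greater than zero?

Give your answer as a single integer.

Answer: 14

Derivation:
Step 1: insert my at [4, 5, 8, 13, 33] -> counters=[0,0,0,0,1,1,0,0,1,0,0,0,0,1,0,0,0,0,0,0,0,0,0,0,0,0,0,0,0,0,0,0,0,1,0,0,0,0,0,0]
Step 2: insert jt at [5, 11, 22, 25, 32] -> counters=[0,0,0,0,1,2,0,0,1,0,0,1,0,1,0,0,0,0,0,0,0,0,1,0,0,1,0,0,0,0,0,0,1,1,0,0,0,0,0,0]
Step 3: insert ekz at [3, 10, 19, 20, 35] -> counters=[0,0,0,1,1,2,0,0,1,0,1,1,0,1,0,0,0,0,0,1,1,0,1,0,0,1,0,0,0,0,0,0,1,1,0,1,0,0,0,0]
Step 4: insert jt at [5, 11, 22, 25, 32] -> counters=[0,0,0,1,1,3,0,0,1,0,1,2,0,1,0,0,0,0,0,1,1,0,2,0,0,2,0,0,0,0,0,0,2,1,0,1,0,0,0,0]
Step 5: insert ekz at [3, 10, 19, 20, 35] -> counters=[0,0,0,2,1,3,0,0,1,0,2,2,0,1,0,0,0,0,0,2,2,0,2,0,0,2,0,0,0,0,0,0,2,1,0,2,0,0,0,0]
Final counters=[0,0,0,2,1,3,0,0,1,0,2,2,0,1,0,0,0,0,0,2,2,0,2,0,0,2,0,0,0,0,0,0,2,1,0,2,0,0,0,0] -> 14 nonzero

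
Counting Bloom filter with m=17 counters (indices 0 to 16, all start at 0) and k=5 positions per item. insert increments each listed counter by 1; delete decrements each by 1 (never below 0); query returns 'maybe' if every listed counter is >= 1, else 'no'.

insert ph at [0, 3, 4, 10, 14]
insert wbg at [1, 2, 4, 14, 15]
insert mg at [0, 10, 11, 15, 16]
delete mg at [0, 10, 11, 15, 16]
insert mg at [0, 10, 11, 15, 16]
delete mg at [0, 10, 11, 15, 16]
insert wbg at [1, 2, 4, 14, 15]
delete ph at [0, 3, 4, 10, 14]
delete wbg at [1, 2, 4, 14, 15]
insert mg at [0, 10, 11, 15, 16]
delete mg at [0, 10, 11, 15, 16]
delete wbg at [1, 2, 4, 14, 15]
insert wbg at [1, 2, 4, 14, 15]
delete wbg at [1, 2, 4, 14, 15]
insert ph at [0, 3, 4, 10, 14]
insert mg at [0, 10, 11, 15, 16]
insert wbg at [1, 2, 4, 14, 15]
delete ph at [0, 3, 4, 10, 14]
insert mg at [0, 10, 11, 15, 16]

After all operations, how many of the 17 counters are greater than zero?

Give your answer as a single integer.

Step 1: insert ph at [0, 3, 4, 10, 14] -> counters=[1,0,0,1,1,0,0,0,0,0,1,0,0,0,1,0,0]
Step 2: insert wbg at [1, 2, 4, 14, 15] -> counters=[1,1,1,1,2,0,0,0,0,0,1,0,0,0,2,1,0]
Step 3: insert mg at [0, 10, 11, 15, 16] -> counters=[2,1,1,1,2,0,0,0,0,0,2,1,0,0,2,2,1]
Step 4: delete mg at [0, 10, 11, 15, 16] -> counters=[1,1,1,1,2,0,0,0,0,0,1,0,0,0,2,1,0]
Step 5: insert mg at [0, 10, 11, 15, 16] -> counters=[2,1,1,1,2,0,0,0,0,0,2,1,0,0,2,2,1]
Step 6: delete mg at [0, 10, 11, 15, 16] -> counters=[1,1,1,1,2,0,0,0,0,0,1,0,0,0,2,1,0]
Step 7: insert wbg at [1, 2, 4, 14, 15] -> counters=[1,2,2,1,3,0,0,0,0,0,1,0,0,0,3,2,0]
Step 8: delete ph at [0, 3, 4, 10, 14] -> counters=[0,2,2,0,2,0,0,0,0,0,0,0,0,0,2,2,0]
Step 9: delete wbg at [1, 2, 4, 14, 15] -> counters=[0,1,1,0,1,0,0,0,0,0,0,0,0,0,1,1,0]
Step 10: insert mg at [0, 10, 11, 15, 16] -> counters=[1,1,1,0,1,0,0,0,0,0,1,1,0,0,1,2,1]
Step 11: delete mg at [0, 10, 11, 15, 16] -> counters=[0,1,1,0,1,0,0,0,0,0,0,0,0,0,1,1,0]
Step 12: delete wbg at [1, 2, 4, 14, 15] -> counters=[0,0,0,0,0,0,0,0,0,0,0,0,0,0,0,0,0]
Step 13: insert wbg at [1, 2, 4, 14, 15] -> counters=[0,1,1,0,1,0,0,0,0,0,0,0,0,0,1,1,0]
Step 14: delete wbg at [1, 2, 4, 14, 15] -> counters=[0,0,0,0,0,0,0,0,0,0,0,0,0,0,0,0,0]
Step 15: insert ph at [0, 3, 4, 10, 14] -> counters=[1,0,0,1,1,0,0,0,0,0,1,0,0,0,1,0,0]
Step 16: insert mg at [0, 10, 11, 15, 16] -> counters=[2,0,0,1,1,0,0,0,0,0,2,1,0,0,1,1,1]
Step 17: insert wbg at [1, 2, 4, 14, 15] -> counters=[2,1,1,1,2,0,0,0,0,0,2,1,0,0,2,2,1]
Step 18: delete ph at [0, 3, 4, 10, 14] -> counters=[1,1,1,0,1,0,0,0,0,0,1,1,0,0,1,2,1]
Step 19: insert mg at [0, 10, 11, 15, 16] -> counters=[2,1,1,0,1,0,0,0,0,0,2,2,0,0,1,3,2]
Final counters=[2,1,1,0,1,0,0,0,0,0,2,2,0,0,1,3,2] -> 9 nonzero

Answer: 9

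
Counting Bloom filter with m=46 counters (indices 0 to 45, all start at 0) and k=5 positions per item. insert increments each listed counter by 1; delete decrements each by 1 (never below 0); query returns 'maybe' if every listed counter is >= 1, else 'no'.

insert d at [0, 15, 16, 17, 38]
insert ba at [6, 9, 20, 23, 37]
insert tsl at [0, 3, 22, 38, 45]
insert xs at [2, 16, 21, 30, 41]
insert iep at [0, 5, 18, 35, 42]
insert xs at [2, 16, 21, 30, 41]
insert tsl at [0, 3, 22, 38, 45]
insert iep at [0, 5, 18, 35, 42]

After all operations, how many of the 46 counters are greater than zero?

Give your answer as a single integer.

Answer: 21

Derivation:
Step 1: insert d at [0, 15, 16, 17, 38] -> counters=[1,0,0,0,0,0,0,0,0,0,0,0,0,0,0,1,1,1,0,0,0,0,0,0,0,0,0,0,0,0,0,0,0,0,0,0,0,0,1,0,0,0,0,0,0,0]
Step 2: insert ba at [6, 9, 20, 23, 37] -> counters=[1,0,0,0,0,0,1,0,0,1,0,0,0,0,0,1,1,1,0,0,1,0,0,1,0,0,0,0,0,0,0,0,0,0,0,0,0,1,1,0,0,0,0,0,0,0]
Step 3: insert tsl at [0, 3, 22, 38, 45] -> counters=[2,0,0,1,0,0,1,0,0,1,0,0,0,0,0,1,1,1,0,0,1,0,1,1,0,0,0,0,0,0,0,0,0,0,0,0,0,1,2,0,0,0,0,0,0,1]
Step 4: insert xs at [2, 16, 21, 30, 41] -> counters=[2,0,1,1,0,0,1,0,0,1,0,0,0,0,0,1,2,1,0,0,1,1,1,1,0,0,0,0,0,0,1,0,0,0,0,0,0,1,2,0,0,1,0,0,0,1]
Step 5: insert iep at [0, 5, 18, 35, 42] -> counters=[3,0,1,1,0,1,1,0,0,1,0,0,0,0,0,1,2,1,1,0,1,1,1,1,0,0,0,0,0,0,1,0,0,0,0,1,0,1,2,0,0,1,1,0,0,1]
Step 6: insert xs at [2, 16, 21, 30, 41] -> counters=[3,0,2,1,0,1,1,0,0,1,0,0,0,0,0,1,3,1,1,0,1,2,1,1,0,0,0,0,0,0,2,0,0,0,0,1,0,1,2,0,0,2,1,0,0,1]
Step 7: insert tsl at [0, 3, 22, 38, 45] -> counters=[4,0,2,2,0,1,1,0,0,1,0,0,0,0,0,1,3,1,1,0,1,2,2,1,0,0,0,0,0,0,2,0,0,0,0,1,0,1,3,0,0,2,1,0,0,2]
Step 8: insert iep at [0, 5, 18, 35, 42] -> counters=[5,0,2,2,0,2,1,0,0,1,0,0,0,0,0,1,3,1,2,0,1,2,2,1,0,0,0,0,0,0,2,0,0,0,0,2,0,1,3,0,0,2,2,0,0,2]
Final counters=[5,0,2,2,0,2,1,0,0,1,0,0,0,0,0,1,3,1,2,0,1,2,2,1,0,0,0,0,0,0,2,0,0,0,0,2,0,1,3,0,0,2,2,0,0,2] -> 21 nonzero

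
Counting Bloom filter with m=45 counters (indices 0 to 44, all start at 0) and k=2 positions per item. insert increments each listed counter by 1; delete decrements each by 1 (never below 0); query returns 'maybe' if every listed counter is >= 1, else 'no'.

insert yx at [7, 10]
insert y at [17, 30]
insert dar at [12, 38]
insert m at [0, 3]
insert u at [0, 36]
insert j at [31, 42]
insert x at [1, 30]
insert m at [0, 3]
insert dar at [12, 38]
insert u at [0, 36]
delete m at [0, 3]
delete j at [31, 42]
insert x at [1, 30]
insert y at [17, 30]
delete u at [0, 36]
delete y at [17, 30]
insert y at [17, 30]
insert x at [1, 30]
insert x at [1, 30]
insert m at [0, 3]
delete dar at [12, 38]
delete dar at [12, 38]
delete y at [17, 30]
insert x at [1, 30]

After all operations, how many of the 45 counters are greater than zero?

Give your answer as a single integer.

Step 1: insert yx at [7, 10] -> counters=[0,0,0,0,0,0,0,1,0,0,1,0,0,0,0,0,0,0,0,0,0,0,0,0,0,0,0,0,0,0,0,0,0,0,0,0,0,0,0,0,0,0,0,0,0]
Step 2: insert y at [17, 30] -> counters=[0,0,0,0,0,0,0,1,0,0,1,0,0,0,0,0,0,1,0,0,0,0,0,0,0,0,0,0,0,0,1,0,0,0,0,0,0,0,0,0,0,0,0,0,0]
Step 3: insert dar at [12, 38] -> counters=[0,0,0,0,0,0,0,1,0,0,1,0,1,0,0,0,0,1,0,0,0,0,0,0,0,0,0,0,0,0,1,0,0,0,0,0,0,0,1,0,0,0,0,0,0]
Step 4: insert m at [0, 3] -> counters=[1,0,0,1,0,0,0,1,0,0,1,0,1,0,0,0,0,1,0,0,0,0,0,0,0,0,0,0,0,0,1,0,0,0,0,0,0,0,1,0,0,0,0,0,0]
Step 5: insert u at [0, 36] -> counters=[2,0,0,1,0,0,0,1,0,0,1,0,1,0,0,0,0,1,0,0,0,0,0,0,0,0,0,0,0,0,1,0,0,0,0,0,1,0,1,0,0,0,0,0,0]
Step 6: insert j at [31, 42] -> counters=[2,0,0,1,0,0,0,1,0,0,1,0,1,0,0,0,0,1,0,0,0,0,0,0,0,0,0,0,0,0,1,1,0,0,0,0,1,0,1,0,0,0,1,0,0]
Step 7: insert x at [1, 30] -> counters=[2,1,0,1,0,0,0,1,0,0,1,0,1,0,0,0,0,1,0,0,0,0,0,0,0,0,0,0,0,0,2,1,0,0,0,0,1,0,1,0,0,0,1,0,0]
Step 8: insert m at [0, 3] -> counters=[3,1,0,2,0,0,0,1,0,0,1,0,1,0,0,0,0,1,0,0,0,0,0,0,0,0,0,0,0,0,2,1,0,0,0,0,1,0,1,0,0,0,1,0,0]
Step 9: insert dar at [12, 38] -> counters=[3,1,0,2,0,0,0,1,0,0,1,0,2,0,0,0,0,1,0,0,0,0,0,0,0,0,0,0,0,0,2,1,0,0,0,0,1,0,2,0,0,0,1,0,0]
Step 10: insert u at [0, 36] -> counters=[4,1,0,2,0,0,0,1,0,0,1,0,2,0,0,0,0,1,0,0,0,0,0,0,0,0,0,0,0,0,2,1,0,0,0,0,2,0,2,0,0,0,1,0,0]
Step 11: delete m at [0, 3] -> counters=[3,1,0,1,0,0,0,1,0,0,1,0,2,0,0,0,0,1,0,0,0,0,0,0,0,0,0,0,0,0,2,1,0,0,0,0,2,0,2,0,0,0,1,0,0]
Step 12: delete j at [31, 42] -> counters=[3,1,0,1,0,0,0,1,0,0,1,0,2,0,0,0,0,1,0,0,0,0,0,0,0,0,0,0,0,0,2,0,0,0,0,0,2,0,2,0,0,0,0,0,0]
Step 13: insert x at [1, 30] -> counters=[3,2,0,1,0,0,0,1,0,0,1,0,2,0,0,0,0,1,0,0,0,0,0,0,0,0,0,0,0,0,3,0,0,0,0,0,2,0,2,0,0,0,0,0,0]
Step 14: insert y at [17, 30] -> counters=[3,2,0,1,0,0,0,1,0,0,1,0,2,0,0,0,0,2,0,0,0,0,0,0,0,0,0,0,0,0,4,0,0,0,0,0,2,0,2,0,0,0,0,0,0]
Step 15: delete u at [0, 36] -> counters=[2,2,0,1,0,0,0,1,0,0,1,0,2,0,0,0,0,2,0,0,0,0,0,0,0,0,0,0,0,0,4,0,0,0,0,0,1,0,2,0,0,0,0,0,0]
Step 16: delete y at [17, 30] -> counters=[2,2,0,1,0,0,0,1,0,0,1,0,2,0,0,0,0,1,0,0,0,0,0,0,0,0,0,0,0,0,3,0,0,0,0,0,1,0,2,0,0,0,0,0,0]
Step 17: insert y at [17, 30] -> counters=[2,2,0,1,0,0,0,1,0,0,1,0,2,0,0,0,0,2,0,0,0,0,0,0,0,0,0,0,0,0,4,0,0,0,0,0,1,0,2,0,0,0,0,0,0]
Step 18: insert x at [1, 30] -> counters=[2,3,0,1,0,0,0,1,0,0,1,0,2,0,0,0,0,2,0,0,0,0,0,0,0,0,0,0,0,0,5,0,0,0,0,0,1,0,2,0,0,0,0,0,0]
Step 19: insert x at [1, 30] -> counters=[2,4,0,1,0,0,0,1,0,0,1,0,2,0,0,0,0,2,0,0,0,0,0,0,0,0,0,0,0,0,6,0,0,0,0,0,1,0,2,0,0,0,0,0,0]
Step 20: insert m at [0, 3] -> counters=[3,4,0,2,0,0,0,1,0,0,1,0,2,0,0,0,0,2,0,0,0,0,0,0,0,0,0,0,0,0,6,0,0,0,0,0,1,0,2,0,0,0,0,0,0]
Step 21: delete dar at [12, 38] -> counters=[3,4,0,2,0,0,0,1,0,0,1,0,1,0,0,0,0,2,0,0,0,0,0,0,0,0,0,0,0,0,6,0,0,0,0,0,1,0,1,0,0,0,0,0,0]
Step 22: delete dar at [12, 38] -> counters=[3,4,0,2,0,0,0,1,0,0,1,0,0,0,0,0,0,2,0,0,0,0,0,0,0,0,0,0,0,0,6,0,0,0,0,0,1,0,0,0,0,0,0,0,0]
Step 23: delete y at [17, 30] -> counters=[3,4,0,2,0,0,0,1,0,0,1,0,0,0,0,0,0,1,0,0,0,0,0,0,0,0,0,0,0,0,5,0,0,0,0,0,1,0,0,0,0,0,0,0,0]
Step 24: insert x at [1, 30] -> counters=[3,5,0,2,0,0,0,1,0,0,1,0,0,0,0,0,0,1,0,0,0,0,0,0,0,0,0,0,0,0,6,0,0,0,0,0,1,0,0,0,0,0,0,0,0]
Final counters=[3,5,0,2,0,0,0,1,0,0,1,0,0,0,0,0,0,1,0,0,0,0,0,0,0,0,0,0,0,0,6,0,0,0,0,0,1,0,0,0,0,0,0,0,0] -> 8 nonzero

Answer: 8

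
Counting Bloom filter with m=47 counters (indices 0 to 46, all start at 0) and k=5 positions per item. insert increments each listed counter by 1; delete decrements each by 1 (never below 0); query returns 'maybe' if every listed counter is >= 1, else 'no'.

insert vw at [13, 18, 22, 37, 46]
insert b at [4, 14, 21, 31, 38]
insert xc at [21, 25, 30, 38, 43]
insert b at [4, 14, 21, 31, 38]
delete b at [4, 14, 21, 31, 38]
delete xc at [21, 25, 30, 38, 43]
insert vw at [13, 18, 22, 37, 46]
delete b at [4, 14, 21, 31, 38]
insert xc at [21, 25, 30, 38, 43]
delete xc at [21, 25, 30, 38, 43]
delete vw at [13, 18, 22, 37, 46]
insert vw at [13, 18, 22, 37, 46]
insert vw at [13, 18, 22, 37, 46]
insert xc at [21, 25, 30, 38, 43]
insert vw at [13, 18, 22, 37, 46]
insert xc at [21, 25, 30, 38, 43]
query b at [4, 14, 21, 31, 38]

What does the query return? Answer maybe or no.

Step 1: insert vw at [13, 18, 22, 37, 46] -> counters=[0,0,0,0,0,0,0,0,0,0,0,0,0,1,0,0,0,0,1,0,0,0,1,0,0,0,0,0,0,0,0,0,0,0,0,0,0,1,0,0,0,0,0,0,0,0,1]
Step 2: insert b at [4, 14, 21, 31, 38] -> counters=[0,0,0,0,1,0,0,0,0,0,0,0,0,1,1,0,0,0,1,0,0,1,1,0,0,0,0,0,0,0,0,1,0,0,0,0,0,1,1,0,0,0,0,0,0,0,1]
Step 3: insert xc at [21, 25, 30, 38, 43] -> counters=[0,0,0,0,1,0,0,0,0,0,0,0,0,1,1,0,0,0,1,0,0,2,1,0,0,1,0,0,0,0,1,1,0,0,0,0,0,1,2,0,0,0,0,1,0,0,1]
Step 4: insert b at [4, 14, 21, 31, 38] -> counters=[0,0,0,0,2,0,0,0,0,0,0,0,0,1,2,0,0,0,1,0,0,3,1,0,0,1,0,0,0,0,1,2,0,0,0,0,0,1,3,0,0,0,0,1,0,0,1]
Step 5: delete b at [4, 14, 21, 31, 38] -> counters=[0,0,0,0,1,0,0,0,0,0,0,0,0,1,1,0,0,0,1,0,0,2,1,0,0,1,0,0,0,0,1,1,0,0,0,0,0,1,2,0,0,0,0,1,0,0,1]
Step 6: delete xc at [21, 25, 30, 38, 43] -> counters=[0,0,0,0,1,0,0,0,0,0,0,0,0,1,1,0,0,0,1,0,0,1,1,0,0,0,0,0,0,0,0,1,0,0,0,0,0,1,1,0,0,0,0,0,0,0,1]
Step 7: insert vw at [13, 18, 22, 37, 46] -> counters=[0,0,0,0,1,0,0,0,0,0,0,0,0,2,1,0,0,0,2,0,0,1,2,0,0,0,0,0,0,0,0,1,0,0,0,0,0,2,1,0,0,0,0,0,0,0,2]
Step 8: delete b at [4, 14, 21, 31, 38] -> counters=[0,0,0,0,0,0,0,0,0,0,0,0,0,2,0,0,0,0,2,0,0,0,2,0,0,0,0,0,0,0,0,0,0,0,0,0,0,2,0,0,0,0,0,0,0,0,2]
Step 9: insert xc at [21, 25, 30, 38, 43] -> counters=[0,0,0,0,0,0,0,0,0,0,0,0,0,2,0,0,0,0,2,0,0,1,2,0,0,1,0,0,0,0,1,0,0,0,0,0,0,2,1,0,0,0,0,1,0,0,2]
Step 10: delete xc at [21, 25, 30, 38, 43] -> counters=[0,0,0,0,0,0,0,0,0,0,0,0,0,2,0,0,0,0,2,0,0,0,2,0,0,0,0,0,0,0,0,0,0,0,0,0,0,2,0,0,0,0,0,0,0,0,2]
Step 11: delete vw at [13, 18, 22, 37, 46] -> counters=[0,0,0,0,0,0,0,0,0,0,0,0,0,1,0,0,0,0,1,0,0,0,1,0,0,0,0,0,0,0,0,0,0,0,0,0,0,1,0,0,0,0,0,0,0,0,1]
Step 12: insert vw at [13, 18, 22, 37, 46] -> counters=[0,0,0,0,0,0,0,0,0,0,0,0,0,2,0,0,0,0,2,0,0,0,2,0,0,0,0,0,0,0,0,0,0,0,0,0,0,2,0,0,0,0,0,0,0,0,2]
Step 13: insert vw at [13, 18, 22, 37, 46] -> counters=[0,0,0,0,0,0,0,0,0,0,0,0,0,3,0,0,0,0,3,0,0,0,3,0,0,0,0,0,0,0,0,0,0,0,0,0,0,3,0,0,0,0,0,0,0,0,3]
Step 14: insert xc at [21, 25, 30, 38, 43] -> counters=[0,0,0,0,0,0,0,0,0,0,0,0,0,3,0,0,0,0,3,0,0,1,3,0,0,1,0,0,0,0,1,0,0,0,0,0,0,3,1,0,0,0,0,1,0,0,3]
Step 15: insert vw at [13, 18, 22, 37, 46] -> counters=[0,0,0,0,0,0,0,0,0,0,0,0,0,4,0,0,0,0,4,0,0,1,4,0,0,1,0,0,0,0,1,0,0,0,0,0,0,4,1,0,0,0,0,1,0,0,4]
Step 16: insert xc at [21, 25, 30, 38, 43] -> counters=[0,0,0,0,0,0,0,0,0,0,0,0,0,4,0,0,0,0,4,0,0,2,4,0,0,2,0,0,0,0,2,0,0,0,0,0,0,4,2,0,0,0,0,2,0,0,4]
Query b: check counters[4]=0 counters[14]=0 counters[21]=2 counters[31]=0 counters[38]=2 -> no

Answer: no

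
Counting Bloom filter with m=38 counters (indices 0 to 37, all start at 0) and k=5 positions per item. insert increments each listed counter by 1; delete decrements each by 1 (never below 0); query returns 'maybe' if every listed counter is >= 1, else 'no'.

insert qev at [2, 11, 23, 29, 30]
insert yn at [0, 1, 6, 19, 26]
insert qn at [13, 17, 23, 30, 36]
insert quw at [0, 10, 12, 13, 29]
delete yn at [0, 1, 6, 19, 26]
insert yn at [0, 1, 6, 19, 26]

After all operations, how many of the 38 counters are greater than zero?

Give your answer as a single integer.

Answer: 15

Derivation:
Step 1: insert qev at [2, 11, 23, 29, 30] -> counters=[0,0,1,0,0,0,0,0,0,0,0,1,0,0,0,0,0,0,0,0,0,0,0,1,0,0,0,0,0,1,1,0,0,0,0,0,0,0]
Step 2: insert yn at [0, 1, 6, 19, 26] -> counters=[1,1,1,0,0,0,1,0,0,0,0,1,0,0,0,0,0,0,0,1,0,0,0,1,0,0,1,0,0,1,1,0,0,0,0,0,0,0]
Step 3: insert qn at [13, 17, 23, 30, 36] -> counters=[1,1,1,0,0,0,1,0,0,0,0,1,0,1,0,0,0,1,0,1,0,0,0,2,0,0,1,0,0,1,2,0,0,0,0,0,1,0]
Step 4: insert quw at [0, 10, 12, 13, 29] -> counters=[2,1,1,0,0,0,1,0,0,0,1,1,1,2,0,0,0,1,0,1,0,0,0,2,0,0,1,0,0,2,2,0,0,0,0,0,1,0]
Step 5: delete yn at [0, 1, 6, 19, 26] -> counters=[1,0,1,0,0,0,0,0,0,0,1,1,1,2,0,0,0,1,0,0,0,0,0,2,0,0,0,0,0,2,2,0,0,0,0,0,1,0]
Step 6: insert yn at [0, 1, 6, 19, 26] -> counters=[2,1,1,0,0,0,1,0,0,0,1,1,1,2,0,0,0,1,0,1,0,0,0,2,0,0,1,0,0,2,2,0,0,0,0,0,1,0]
Final counters=[2,1,1,0,0,0,1,0,0,0,1,1,1,2,0,0,0,1,0,1,0,0,0,2,0,0,1,0,0,2,2,0,0,0,0,0,1,0] -> 15 nonzero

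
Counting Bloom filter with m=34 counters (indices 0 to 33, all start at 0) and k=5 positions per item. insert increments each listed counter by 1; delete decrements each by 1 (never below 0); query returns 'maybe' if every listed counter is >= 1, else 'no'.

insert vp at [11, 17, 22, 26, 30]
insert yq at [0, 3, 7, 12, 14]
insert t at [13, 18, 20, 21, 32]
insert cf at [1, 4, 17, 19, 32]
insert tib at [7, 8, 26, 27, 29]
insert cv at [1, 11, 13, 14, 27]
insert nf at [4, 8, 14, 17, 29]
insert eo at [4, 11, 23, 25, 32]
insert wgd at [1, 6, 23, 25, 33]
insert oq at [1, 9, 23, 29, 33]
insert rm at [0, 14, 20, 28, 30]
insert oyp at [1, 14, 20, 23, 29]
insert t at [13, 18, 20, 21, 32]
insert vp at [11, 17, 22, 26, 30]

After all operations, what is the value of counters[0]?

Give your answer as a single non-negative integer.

Step 1: insert vp at [11, 17, 22, 26, 30] -> counters=[0,0,0,0,0,0,0,0,0,0,0,1,0,0,0,0,0,1,0,0,0,0,1,0,0,0,1,0,0,0,1,0,0,0]
Step 2: insert yq at [0, 3, 7, 12, 14] -> counters=[1,0,0,1,0,0,0,1,0,0,0,1,1,0,1,0,0,1,0,0,0,0,1,0,0,0,1,0,0,0,1,0,0,0]
Step 3: insert t at [13, 18, 20, 21, 32] -> counters=[1,0,0,1,0,0,0,1,0,0,0,1,1,1,1,0,0,1,1,0,1,1,1,0,0,0,1,0,0,0,1,0,1,0]
Step 4: insert cf at [1, 4, 17, 19, 32] -> counters=[1,1,0,1,1,0,0,1,0,0,0,1,1,1,1,0,0,2,1,1,1,1,1,0,0,0,1,0,0,0,1,0,2,0]
Step 5: insert tib at [7, 8, 26, 27, 29] -> counters=[1,1,0,1,1,0,0,2,1,0,0,1,1,1,1,0,0,2,1,1,1,1,1,0,0,0,2,1,0,1,1,0,2,0]
Step 6: insert cv at [1, 11, 13, 14, 27] -> counters=[1,2,0,1,1,0,0,2,1,0,0,2,1,2,2,0,0,2,1,1,1,1,1,0,0,0,2,2,0,1,1,0,2,0]
Step 7: insert nf at [4, 8, 14, 17, 29] -> counters=[1,2,0,1,2,0,0,2,2,0,0,2,1,2,3,0,0,3,1,1,1,1,1,0,0,0,2,2,0,2,1,0,2,0]
Step 8: insert eo at [4, 11, 23, 25, 32] -> counters=[1,2,0,1,3,0,0,2,2,0,0,3,1,2,3,0,0,3,1,1,1,1,1,1,0,1,2,2,0,2,1,0,3,0]
Step 9: insert wgd at [1, 6, 23, 25, 33] -> counters=[1,3,0,1,3,0,1,2,2,0,0,3,1,2,3,0,0,3,1,1,1,1,1,2,0,2,2,2,0,2,1,0,3,1]
Step 10: insert oq at [1, 9, 23, 29, 33] -> counters=[1,4,0,1,3,0,1,2,2,1,0,3,1,2,3,0,0,3,1,1,1,1,1,3,0,2,2,2,0,3,1,0,3,2]
Step 11: insert rm at [0, 14, 20, 28, 30] -> counters=[2,4,0,1,3,0,1,2,2,1,0,3,1,2,4,0,0,3,1,1,2,1,1,3,0,2,2,2,1,3,2,0,3,2]
Step 12: insert oyp at [1, 14, 20, 23, 29] -> counters=[2,5,0,1,3,0,1,2,2,1,0,3,1,2,5,0,0,3,1,1,3,1,1,4,0,2,2,2,1,4,2,0,3,2]
Step 13: insert t at [13, 18, 20, 21, 32] -> counters=[2,5,0,1,3,0,1,2,2,1,0,3,1,3,5,0,0,3,2,1,4,2,1,4,0,2,2,2,1,4,2,0,4,2]
Step 14: insert vp at [11, 17, 22, 26, 30] -> counters=[2,5,0,1,3,0,1,2,2,1,0,4,1,3,5,0,0,4,2,1,4,2,2,4,0,2,3,2,1,4,3,0,4,2]
Final counters=[2,5,0,1,3,0,1,2,2,1,0,4,1,3,5,0,0,4,2,1,4,2,2,4,0,2,3,2,1,4,3,0,4,2] -> counters[0]=2

Answer: 2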